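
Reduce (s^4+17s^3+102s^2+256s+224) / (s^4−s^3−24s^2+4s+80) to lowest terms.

(s^2+11s+28)/(s^2−7s+10)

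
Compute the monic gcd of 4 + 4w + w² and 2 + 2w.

1

Euclidean algorithm in ℚ[w]:
  w² + 4w + 4 = ((1/2)w + 3/2)(2w + 2) + (1)
  2w + 2 = (2w + 2)(1) + (0)
The last nonzero remainder is the constant 1, so the polynomials are coprime and gcd = 1.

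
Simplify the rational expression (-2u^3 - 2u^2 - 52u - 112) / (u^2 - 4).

Apply the Euclidean algorithm:
  -2u^3 - 2u^2 - 52u - 112 = (-2u - 2)(u^2 - 4) + (-60u - 120)
  u^2 - 4 = (-(1/60)u + 1/30)(-60u - 120) + (0)
Last nonzero remainder: -60u - 120. Dividing through by -60 gives the monic gcd u + 2.
Cancel u + 2 from numerator and denominator to get the reduced form.

(-2u^2 + 2u - 56)/(u - 2)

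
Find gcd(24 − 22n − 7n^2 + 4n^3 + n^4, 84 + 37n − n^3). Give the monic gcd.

12 + 7n + n^2

Repeated division with remainder:
  n^4 + 4n^3 − 7n^2 − 22n + 24 = (−n − 4)(−n^3 + 37n + 84) + (30n^2 + 210n + 360)
  −n^3 + 37n + 84 = (−(1/30)n + 7/30)(30n^2 + 210n + 360) + (0)
Last nonzero remainder: 30n^2 + 210n + 360. Dividing through by 30 gives the monic gcd n^2 + 7n + 12.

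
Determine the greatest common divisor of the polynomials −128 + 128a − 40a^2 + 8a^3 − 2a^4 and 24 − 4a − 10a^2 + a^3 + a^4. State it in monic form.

4 − 4a + a^2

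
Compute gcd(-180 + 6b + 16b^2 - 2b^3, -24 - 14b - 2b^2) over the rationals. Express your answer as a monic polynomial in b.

Euclidean algorithm in ℚ[b]:
  -2b^3 + 16b^2 + 6b - 180 = (b - 15)(-2b^2 - 14b - 24) + (-180b - 540)
  -2b^2 - 14b - 24 = ((1/90)b + 2/45)(-180b - 540) + (0)
Last nonzero remainder: -180b - 540. Dividing through by -180 gives the monic gcd b + 3.

3 + b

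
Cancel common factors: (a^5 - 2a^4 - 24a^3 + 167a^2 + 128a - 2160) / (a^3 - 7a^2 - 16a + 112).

Repeated division with remainder:
  a^5 - 2a^4 - 24a^3 + 167a^2 + 128a - 2160 = (a^2 + 5a + 27)(a^3 - 7a^2 - 16a + 112) + (324a^2 - 5184)
  a^3 - 7a^2 - 16a + 112 = ((1/324)a - 7/324)(324a^2 - 5184) + (0)
Last nonzero remainder: 324a^2 - 5184. Dividing through by 324 gives the monic gcd a^2 - 16.
Cancel a^2 - 16 from numerator and denominator to get the reduced form.

(a^3 - 2a^2 - 8a + 135)/(a - 7)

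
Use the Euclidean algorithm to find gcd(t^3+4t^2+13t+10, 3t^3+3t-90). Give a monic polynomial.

Euclidean algorithm in ℚ[t]:
  t^3+4t^2+13t+10 = (1/3)(3t^3+3t-90) + (4t^2+12t+40)
  3t^3+3t-90 = ((3/4)t-9/4)(4t^2+12t+40) + (0)
Last nonzero remainder: 4t^2+12t+40. Dividing through by 4 gives the monic gcd t^2+3t+10.

t^2+3t+10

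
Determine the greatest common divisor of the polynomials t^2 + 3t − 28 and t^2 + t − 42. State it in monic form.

t + 7

Apply the Euclidean algorithm:
  t^2 + 3t − 28 = (t^2 + t − 42) + (2t + 14)
  t^2 + t − 42 = ((1/2)t − 3)(2t + 14) + (0)
Last nonzero remainder: 2t + 14. Dividing through by 2 gives the monic gcd t + 7.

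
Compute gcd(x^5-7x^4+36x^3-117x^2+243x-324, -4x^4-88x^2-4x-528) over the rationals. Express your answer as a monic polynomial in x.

x^2-x+12

Euclidean algorithm in ℚ[x]:
  x^5-7x^4+36x^3-117x^2+243x-324 = (-(1/4)x+7/4)(-4x^4-88x^2-4x-528) + (14x^3+36x^2+118x+600)
  -4x^4-88x^2-4x-528 = (-(2/7)x+36/49)(14x^3+36x^2+118x+600) + (-(3956/49)x^2+(3956/49)x-47472/49)
  14x^3+36x^2+118x+600 = (-(343/1978)x-1225/1978)(-(3956/49)x^2+(3956/49)x-47472/49) + (0)
Last nonzero remainder: -(3956/49)x^2+(3956/49)x-47472/49. Dividing through by -3956/49 gives the monic gcd x^2-x+12.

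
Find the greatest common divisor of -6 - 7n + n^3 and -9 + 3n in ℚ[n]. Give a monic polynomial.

-3 + n

By polynomial division,
  n^3 - 7n - 6 = ((1/3)n^2 + n + 2/3)(3n - 9) + (0)
Last nonzero remainder: 3n - 9. Dividing through by 3 gives the monic gcd n - 3.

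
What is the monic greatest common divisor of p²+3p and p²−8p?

Repeated division with remainder:
  p²+3p = (p²−8p) + (11p)
  p²−8p = ((1/11)p−8/11)(11p) + (0)
Last nonzero remainder: 11p. Dividing through by 11 gives the monic gcd p.

p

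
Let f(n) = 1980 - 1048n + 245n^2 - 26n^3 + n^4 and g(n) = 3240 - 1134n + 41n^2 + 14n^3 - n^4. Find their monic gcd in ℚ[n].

90 - 19n + n^2

Apply the Euclidean algorithm:
  n^4 - 26n^3 + 245n^2 - 1048n + 1980 = (-1)(-n^4 + 14n^3 + 41n^2 - 1134n + 3240) + (-12n^3 + 286n^2 - 2182n + 5220)
  -n^4 + 14n^3 + 41n^2 - 1134n + 3240 = ((1/12)n + 59/72)(-12n^3 + 286n^2 - 2182n + 5220) + (-(415/36)n^2 + (7885/36)n - 2075/2)
  -12n^3 + 286n^2 - 2182n + 5220 = ((432/415)n - 2088/415)(-(415/36)n^2 + (7885/36)n - 2075/2) + (0)
Last nonzero remainder: -(415/36)n^2 + (7885/36)n - 2075/2. Dividing through by -415/36 gives the monic gcd n^2 - 19n + 90.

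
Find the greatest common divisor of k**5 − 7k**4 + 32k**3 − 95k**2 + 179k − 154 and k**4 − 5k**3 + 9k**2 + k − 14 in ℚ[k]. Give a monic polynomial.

Repeated division with remainder:
  k**5 − 7k**4 + 32k**3 − 95k**2 + 179k − 154 = (k − 2)(k**4 − 5k**3 + 9k**2 + k − 14) + (13k**3 − 78k**2 + 195k − 182)
  k**4 − 5k**3 + 9k**2 + k − 14 = ((1/13)k + 1/13)(13k**3 − 78k**2 + 195k − 182) + (0)
Last nonzero remainder: 13k**3 − 78k**2 + 195k − 182. Dividing through by 13 gives the monic gcd k**3 − 6k**2 + 15k − 14.

k**3 − 6k**2 + 15k − 14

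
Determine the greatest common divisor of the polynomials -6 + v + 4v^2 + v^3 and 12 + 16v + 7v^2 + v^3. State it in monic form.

6 + 5v + v^2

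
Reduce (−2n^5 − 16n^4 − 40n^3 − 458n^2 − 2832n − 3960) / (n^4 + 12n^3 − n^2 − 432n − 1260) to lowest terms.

(−2n^3 + 6n^2 − 46n − 132)/(n^2 + n − 42)

Euclidean algorithm in ℚ[n]:
  −2n^5 − 16n^4 − 40n^3 − 458n^2 − 2832n − 3960 = (−2n + 8)(n^4 + 12n^3 − n^2 − 432n − 1260) + (−138n^3 − 1314n^2 − 1896n + 6120)
  n^4 + 12n^3 − n^2 − 432n − 1260 = (−(1/138)n − 19/1058)(−138n^3 − 1314n^2 − 1896n + 6120) + (−(20280/529)n^2 − (223080/529)n − 608400/529)
  −138n^3 − 1314n^2 − 1896n + 6120 = ((12167/3380)n − 8993/1690)(−(20280/529)n^2 − (223080/529)n − 608400/529) + (0)
Last nonzero remainder: −(20280/529)n^2 − (223080/529)n − 608400/529. Dividing through by −20280/529 gives the monic gcd n^2 + 11n + 30.
Cancel n^2 + 11n + 30 from numerator and denominator to get the reduced form.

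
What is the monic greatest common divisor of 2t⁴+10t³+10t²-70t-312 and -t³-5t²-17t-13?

t²+4t+13

Repeated division with remainder:
  2t⁴+10t³+10t²-70t-312 = (-2t)(-t³-5t²-17t-13) + (-24t²-96t-312)
  -t³-5t²-17t-13 = ((1/24)t+1/24)(-24t²-96t-312) + (0)
Last nonzero remainder: -24t²-96t-312. Dividing through by -24 gives the monic gcd t²+4t+13.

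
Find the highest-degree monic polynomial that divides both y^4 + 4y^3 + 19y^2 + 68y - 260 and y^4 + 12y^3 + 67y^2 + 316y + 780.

y^3 + 6y^2 + 31y + 130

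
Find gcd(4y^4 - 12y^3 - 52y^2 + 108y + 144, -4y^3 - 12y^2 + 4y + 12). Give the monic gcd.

By polynomial division,
  4y^4 - 12y^3 - 52y^2 + 108y + 144 = (-y + 6)(-4y^3 - 12y^2 + 4y + 12) + (24y^2 + 96y + 72)
  -4y^3 - 12y^2 + 4y + 12 = (-(1/6)y + 1/6)(24y^2 + 96y + 72) + (0)
Last nonzero remainder: 24y^2 + 96y + 72. Dividing through by 24 gives the monic gcd y^2 + 4y + 3.

y^2 + 4y + 3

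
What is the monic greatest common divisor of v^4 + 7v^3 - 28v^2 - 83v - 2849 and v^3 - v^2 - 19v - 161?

v - 7

Apply the Euclidean algorithm:
  v^4 + 7v^3 - 28v^2 - 83v - 2849 = (v + 8)(v^3 - v^2 - 19v - 161) + (-v^2 + 230v - 1561)
  v^3 - v^2 - 19v - 161 = (-v - 229)(-v^2 + 230v - 1561) + (51090v - 357630)
  -v^2 + 230v - 1561 = (-(1/51090)v + 223/51090)(51090v - 357630) + (0)
Last nonzero remainder: 51090v - 357630. Dividing through by 51090 gives the monic gcd v - 7.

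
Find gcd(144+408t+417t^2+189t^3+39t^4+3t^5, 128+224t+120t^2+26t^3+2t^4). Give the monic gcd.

16+24t+9t^2+t^3

Repeated division with remainder:
  3t^5+39t^4+189t^3+417t^2+408t+144 = ((3/2)t)(2t^4+26t^3+120t^2+224t+128) + (9t^3+81t^2+216t+144)
  2t^4+26t^3+120t^2+224t+128 = ((2/9)t+8/9)(9t^3+81t^2+216t+144) + (0)
Last nonzero remainder: 9t^3+81t^2+216t+144. Dividing through by 9 gives the monic gcd t^3+9t^2+24t+16.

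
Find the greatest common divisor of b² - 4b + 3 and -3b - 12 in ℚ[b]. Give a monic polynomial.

1

Repeated division with remainder:
  b² - 4b + 3 = (-(1/3)b + 8/3)(-3b - 12) + (35)
  -3b - 12 = (-(3/35)b - 12/35)(35) + (0)
The last nonzero remainder is the constant 35, so the polynomials are coprime and gcd = 1.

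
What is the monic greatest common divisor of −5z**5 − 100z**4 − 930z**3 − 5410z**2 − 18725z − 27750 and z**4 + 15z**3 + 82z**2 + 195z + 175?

Euclidean algorithm in ℚ[z]:
  −5z**5 − 100z**4 − 930z**3 − 5410z**2 − 18725z − 27750 = (−5z − 25)(z**4 + 15z**3 + 82z**2 + 195z + 175) + (−145z**3 − 2385z**2 − 12975z − 23375)
  z**4 + 15z**3 + 82z**2 + 195z + 175 = (−(1/145)z + 42/4205)(−145z**3 − 2385z**2 − 12975z − 23375) + ((13741/841)z**2 + (137410/841)z + 343525/841)
  −145z**3 − 2385z**2 − 12975z − 23375 = (−(121945/13741)z − 786335/13741)((13741/841)z**2 + (137410/841)z + 343525/841) + (0)
Last nonzero remainder: (13741/841)z**2 + (137410/841)z + 343525/841. Dividing through by 13741/841 gives the monic gcd z**2 + 10z + 25.

z**2 + 10z + 25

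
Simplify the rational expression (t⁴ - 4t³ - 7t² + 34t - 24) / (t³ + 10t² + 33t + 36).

(t³ - 7t² + 14t - 8)/(t² + 7t + 12)

Apply the Euclidean algorithm:
  t⁴ - 4t³ - 7t² + 34t - 24 = (t - 14)(t³ + 10t² + 33t + 36) + (100t² + 460t + 480)
  t³ + 10t² + 33t + 36 = ((1/100)t + 27/500)(100t² + 460t + 480) + ((84/25)t + 252/25)
  100t² + 460t + 480 = ((625/21)t + 1000/21)((84/25)t + 252/25) + (0)
Last nonzero remainder: (84/25)t + 252/25. Dividing through by 84/25 gives the monic gcd t + 3.
Cancel t + 3 from numerator and denominator to get the reduced form.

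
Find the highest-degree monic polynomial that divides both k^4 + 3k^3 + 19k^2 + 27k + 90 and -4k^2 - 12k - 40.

k^2 + 3k + 10

By polynomial division,
  k^4 + 3k^3 + 19k^2 + 27k + 90 = (-(1/4)k^2 - 9/4)(-4k^2 - 12k - 40) + (0)
Last nonzero remainder: -4k^2 - 12k - 40. Dividing through by -4 gives the monic gcd k^2 + 3k + 10.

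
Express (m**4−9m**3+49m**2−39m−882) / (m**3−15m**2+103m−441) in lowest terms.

Apply the Euclidean algorithm:
  m**4−9m**3+49m**2−39m−882 = (m+6)(m**3−15m**2+103m−441) + (36m**2−216m+1764)
  m**3−15m**2+103m−441 = ((1/36)m−1/4)(36m**2−216m+1764) + (0)
Last nonzero remainder: 36m**2−216m+1764. Dividing through by 36 gives the monic gcd m**2−6m+49.
Cancel m**2−6m+49 from numerator and denominator to get the reduced form.

(m**2−3m−18)/(m−9)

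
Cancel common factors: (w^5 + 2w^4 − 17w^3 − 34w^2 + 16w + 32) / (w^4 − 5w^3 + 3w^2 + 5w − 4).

(w^2 + 6w + 8)/(w − 1)

Euclidean algorithm in ℚ[w]:
  w^5 + 2w^4 − 17w^3 − 34w^2 + 16w + 32 = (w + 7)(w^4 − 5w^3 + 3w^2 + 5w − 4) + (15w^3 − 60w^2 − 15w + 60)
  w^4 − 5w^3 + 3w^2 + 5w − 4 = ((1/15)w − 1/15)(15w^3 − 60w^2 − 15w + 60) + (0)
Last nonzero remainder: 15w^3 − 60w^2 − 15w + 60. Dividing through by 15 gives the monic gcd w^3 − 4w^2 − w + 4.
Cancel w^3 − 4w^2 − w + 4 from numerator and denominator to get the reduced form.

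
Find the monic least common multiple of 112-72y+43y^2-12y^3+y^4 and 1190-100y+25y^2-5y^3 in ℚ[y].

Apply the Euclidean algorithm:
  y^4-12y^3+43y^2-72y+112 = (-(1/5)y+7/5)(-5y^3+25y^2-100y+1190) + (-12y^2+306y-1554)
  -5y^3+25y^2-100y+1190 = ((5/12)y+205/24)(-12y^2+306y-1554) + (-(8265/4)y+57855/4)
  -12y^2+306y-1554 = ((16/2755)y-296/2755)(-(8265/4)y+57855/4) + (0)
Last nonzero remainder: -(8265/4)y+57855/4. Dividing through by -8265/4 gives the monic gcd y-7.
Then lcm(f, g) = f·g / gcd(f, g); expanding and making the result monic gives the answer.

3808-2224y+1430y^2-394y^3+53y^4-10y^5+y^6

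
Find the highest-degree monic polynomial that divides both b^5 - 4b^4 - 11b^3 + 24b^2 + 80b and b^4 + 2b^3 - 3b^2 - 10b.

b^3 + 4b^2 + 5b

Apply the Euclidean algorithm:
  b^5 - 4b^4 - 11b^3 + 24b^2 + 80b = (b - 6)(b^4 + 2b^3 - 3b^2 - 10b) + (4b^3 + 16b^2 + 20b)
  b^4 + 2b^3 - 3b^2 - 10b = ((1/4)b - 1/2)(4b^3 + 16b^2 + 20b) + (0)
Last nonzero remainder: 4b^3 + 16b^2 + 20b. Dividing through by 4 gives the monic gcd b^3 + 4b^2 + 5b.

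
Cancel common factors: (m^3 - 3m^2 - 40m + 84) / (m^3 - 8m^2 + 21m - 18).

(m^2 - m - 42)/(m^2 - 6m + 9)

Euclidean algorithm in ℚ[m]:
  m^3 - 3m^2 - 40m + 84 = (m^3 - 8m^2 + 21m - 18) + (5m^2 - 61m + 102)
  m^3 - 8m^2 + 21m - 18 = ((1/5)m + 21/25)(5m^2 - 61m + 102) + ((1296/25)m - 2592/25)
  5m^2 - 61m + 102 = ((125/1296)m - 425/432)((1296/25)m - 2592/25) + (0)
Last nonzero remainder: (1296/25)m - 2592/25. Dividing through by 1296/25 gives the monic gcd m - 2.
Cancel m - 2 from numerator and denominator to get the reduced form.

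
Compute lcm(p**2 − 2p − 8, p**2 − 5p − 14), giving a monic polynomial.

Euclidean algorithm in ℚ[p]:
  p**2 − 2p − 8 = (p**2 − 5p − 14) + (3p + 6)
  p**2 − 5p − 14 = ((1/3)p − 7/3)(3p + 6) + (0)
Last nonzero remainder: 3p + 6. Dividing through by 3 gives the monic gcd p + 2.
Then lcm(f, g) = f·g / gcd(f, g); expanding and making the result monic gives the answer.

p**3 − 9p**2 + 6p + 56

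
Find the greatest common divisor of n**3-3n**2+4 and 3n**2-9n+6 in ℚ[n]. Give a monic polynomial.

By polynomial division,
  n**3-3n**2+4 = ((1/3)n)(3n**2-9n+6) + (-2n+4)
  3n**2-9n+6 = (-(3/2)n+3/2)(-2n+4) + (0)
Last nonzero remainder: -2n+4. Dividing through by -2 gives the monic gcd n-2.

n-2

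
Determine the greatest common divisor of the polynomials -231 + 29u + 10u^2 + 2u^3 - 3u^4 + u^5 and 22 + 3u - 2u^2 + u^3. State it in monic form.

Apply the Euclidean algorithm:
  u^5 - 3u^4 + 2u^3 + 10u^2 + 29u - 231 = (u^2 - u - 3)(u^3 - 2u^2 + 3u + 22) + (-15u^2 + 60u - 165)
  u^3 - 2u^2 + 3u + 22 = (-(1/15)u - 2/15)(-15u^2 + 60u - 165) + (0)
Last nonzero remainder: -15u^2 + 60u - 165. Dividing through by -15 gives the monic gcd u^2 - 4u + 11.

11 - 4u + u^2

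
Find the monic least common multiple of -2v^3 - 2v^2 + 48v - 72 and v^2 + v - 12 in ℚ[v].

v^4 + 5v^3 - 20v^2 - 60v + 144

Apply the Euclidean algorithm:
  -2v^3 - 2v^2 + 48v - 72 = (-2v)(v^2 + v - 12) + (24v - 72)
  v^2 + v - 12 = ((1/24)v + 1/6)(24v - 72) + (0)
Last nonzero remainder: 24v - 72. Dividing through by 24 gives the monic gcd v - 3.
Then lcm(f, g) = f·g / gcd(f, g); expanding and making the result monic gives the answer.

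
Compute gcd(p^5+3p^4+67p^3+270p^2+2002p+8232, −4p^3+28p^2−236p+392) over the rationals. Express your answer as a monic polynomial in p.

p^2−5p+49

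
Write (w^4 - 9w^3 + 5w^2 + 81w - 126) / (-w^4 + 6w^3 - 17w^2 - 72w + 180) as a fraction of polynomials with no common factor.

(-w^2 + 10w - 21)/(w^2 - 7w + 30)

Repeated division with remainder:
  w^4 - 9w^3 + 5w^2 + 81w - 126 = (-1)(-w^4 + 6w^3 - 17w^2 - 72w + 180) + (-3w^3 - 12w^2 + 9w + 54)
  -w^4 + 6w^3 - 17w^2 - 72w + 180 = ((1/3)w - 10/3)(-3w^3 - 12w^2 + 9w + 54) + (-60w^2 - 60w + 360)
  -3w^3 - 12w^2 + 9w + 54 = ((1/20)w + 3/20)(-60w^2 - 60w + 360) + (0)
Last nonzero remainder: -60w^2 - 60w + 360. Dividing through by -60 gives the monic gcd w^2 + w - 6.
Cancel w^2 + w - 6 from numerator and denominator to get the reduced form.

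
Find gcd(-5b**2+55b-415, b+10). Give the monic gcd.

Repeated division with remainder:
  -5b**2+55b-415 = (-5b+105)(b+10) + (-1465)
  b+10 = (-(1/1465)b-2/293)(-1465) + (0)
The last nonzero remainder is the constant -1465, so the polynomials are coprime and gcd = 1.

1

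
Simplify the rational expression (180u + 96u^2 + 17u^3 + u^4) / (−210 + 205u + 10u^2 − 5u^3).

(−30u − 11u^2 − u^3)/(35 − 40u + 5u^2)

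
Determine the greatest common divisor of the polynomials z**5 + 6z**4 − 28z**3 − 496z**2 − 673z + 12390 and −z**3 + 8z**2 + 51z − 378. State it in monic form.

z**2 + z − 42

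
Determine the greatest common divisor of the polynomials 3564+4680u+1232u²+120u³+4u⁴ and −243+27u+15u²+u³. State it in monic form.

Repeated division with remainder:
  4u⁴+120u³+1232u²+4680u+3564 = (4u+60)(u³+15u²+27u−243) + (224u²+4032u+18144)
  u³+15u²+27u−243 = ((1/224)u−3/224)(224u²+4032u+18144) + (0)
Last nonzero remainder: 224u²+4032u+18144. Dividing through by 224 gives the monic gcd u²+18u+81.

81+18u+u²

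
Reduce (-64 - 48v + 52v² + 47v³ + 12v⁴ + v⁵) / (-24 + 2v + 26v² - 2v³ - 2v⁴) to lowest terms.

(-16 - 8v - v²)/(-6 + 2v)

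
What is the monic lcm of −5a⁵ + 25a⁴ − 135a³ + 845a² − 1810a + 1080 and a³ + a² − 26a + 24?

a⁶ + a⁵ − 3a⁴ − 7a³ − 652a² + 1956a − 1296

By polynomial division,
  −5a⁵ + 25a⁴ − 135a³ + 845a² − 1810a + 1080 = (−5a² + 30a − 295)(a³ + a² − 26a + 24) + (2040a² − 10200a + 8160)
  a³ + a² − 26a + 24 = ((1/2040)a + 1/340)(2040a² − 10200a + 8160) + (0)
Last nonzero remainder: 2040a² − 10200a + 8160. Dividing through by 2040 gives the monic gcd a² − 5a + 4.
Then lcm(f, g) = f·g / gcd(f, g); expanding and making the result monic gives the answer.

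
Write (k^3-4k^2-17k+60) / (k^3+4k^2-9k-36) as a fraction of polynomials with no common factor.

Apply the Euclidean algorithm:
  k^3-4k^2-17k+60 = (k^3+4k^2-9k-36) + (-8k^2-8k+96)
  k^3+4k^2-9k-36 = (-(1/8)k-3/8)(-8k^2-8k+96) + (0)
Last nonzero remainder: -8k^2-8k+96. Dividing through by -8 gives the monic gcd k^2+k-12.
Cancel k^2+k-12 from numerator and denominator to get the reduced form.

(k-5)/(k+3)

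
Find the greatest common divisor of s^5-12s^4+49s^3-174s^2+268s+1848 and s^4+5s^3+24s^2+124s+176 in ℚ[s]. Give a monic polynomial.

s^3+s^2+20s+44

Euclidean algorithm in ℚ[s]:
  s^5-12s^4+49s^3-174s^2+268s+1848 = (s-17)(s^4+5s^3+24s^2+124s+176) + (110s^3+110s^2+2200s+4840)
  s^4+5s^3+24s^2+124s+176 = ((1/110)s+2/55)(110s^3+110s^2+2200s+4840) + (0)
Last nonzero remainder: 110s^3+110s^2+2200s+4840. Dividing through by 110 gives the monic gcd s^3+s^2+20s+44.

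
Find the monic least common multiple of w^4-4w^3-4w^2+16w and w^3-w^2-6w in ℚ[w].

w^5-7w^4+8w^3+28w^2-48w

Apply the Euclidean algorithm:
  w^4-4w^3-4w^2+16w = (w-3)(w^3-w^2-6w) + (-w^2-2w)
  w^3-w^2-6w = (-w+3)(-w^2-2w) + (0)
Last nonzero remainder: -w^2-2w. Dividing through by -1 gives the monic gcd w^2+2w.
Then lcm(f, g) = f·g / gcd(f, g); expanding and making the result monic gives the answer.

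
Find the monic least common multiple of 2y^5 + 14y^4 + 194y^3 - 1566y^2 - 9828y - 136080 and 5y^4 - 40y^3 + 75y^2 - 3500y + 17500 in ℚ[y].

y^7 - 8y^6 + 42y^5 - 1888y^4 + 11681y^3 - 33480y^2 + 774900y - 3402000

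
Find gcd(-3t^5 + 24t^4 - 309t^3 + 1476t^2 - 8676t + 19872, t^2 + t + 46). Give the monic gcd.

t^2 + t + 46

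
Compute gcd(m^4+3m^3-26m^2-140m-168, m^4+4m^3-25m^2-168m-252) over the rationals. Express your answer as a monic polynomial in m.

m^3+m^2-28m-84

Apply the Euclidean algorithm:
  m^4+3m^3-26m^2-140m-168 = (m^4+4m^3-25m^2-168m-252) + (-m^3-m^2+28m+84)
  m^4+4m^3-25m^2-168m-252 = (-m-3)(-m^3-m^2+28m+84) + (0)
Last nonzero remainder: -m^3-m^2+28m+84. Dividing through by -1 gives the monic gcd m^3+m^2-28m-84.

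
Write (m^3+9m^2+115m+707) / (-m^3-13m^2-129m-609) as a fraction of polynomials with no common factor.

(-m^2-2m-101)/(m^2+6m+87)

Apply the Euclidean algorithm:
  m^3+9m^2+115m+707 = (-1)(-m^3-13m^2-129m-609) + (-4m^2-14m+98)
  -m^3-13m^2-129m-609 = ((1/4)m+19/8)(-4m^2-14m+98) + (-(481/4)m-3367/4)
  -4m^2-14m+98 = ((16/481)m-56/481)(-(481/4)m-3367/4) + (0)
Last nonzero remainder: -(481/4)m-3367/4. Dividing through by -481/4 gives the monic gcd m+7.
Cancel m+7 from numerator and denominator to get the reduced form.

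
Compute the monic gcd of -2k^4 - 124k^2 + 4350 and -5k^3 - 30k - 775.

By polynomial division,
  -2k^4 - 124k^2 + 4350 = ((2/5)k)(-5k^3 - 30k - 775) + (-112k^2 + 310k + 4350)
  -5k^3 - 30k - 775 = ((5/112)k + 775/6272)(-112k^2 + 310k + 4350) + (-(823205/3136)k - 4116025/3136)
  -112k^2 + 310k + 4350 = ((351232/823205)k - 545664/164641)(-(823205/3136)k - 4116025/3136) + (0)
Last nonzero remainder: -(823205/3136)k - 4116025/3136. Dividing through by -823205/3136 gives the monic gcd k + 5.

k + 5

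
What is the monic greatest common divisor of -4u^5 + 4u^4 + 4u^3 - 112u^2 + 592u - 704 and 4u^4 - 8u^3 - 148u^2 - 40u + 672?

Euclidean algorithm in ℚ[u]:
  -4u^5 + 4u^4 + 4u^3 - 112u^2 + 592u - 704 = (-u - 1)(4u^4 - 8u^3 - 148u^2 - 40u + 672) + (-152u^3 - 300u^2 + 1224u - 32)
  4u^4 - 8u^3 - 148u^2 - 40u + 672 = (-(1/38)u + 151/1444)(-152u^3 - 300u^2 + 1224u - 32) + (-(30475/361)u^2 - (60950/361)u + 243800/361)
  -152u^3 - 300u^2 + 1224u - 32 = ((54872/30475)u - 1444/30475)(-(30475/361)u^2 - (60950/361)u + 243800/361) + (0)
Last nonzero remainder: -(30475/361)u^2 - (60950/361)u + 243800/361. Dividing through by -30475/361 gives the monic gcd u^2 + 2u - 8.

u^2 + 2u - 8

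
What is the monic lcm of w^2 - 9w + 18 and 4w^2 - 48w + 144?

By polynomial division,
  w^2 - 9w + 18 = (1/4)(4w^2 - 48w + 144) + (3w - 18)
  4w^2 - 48w + 144 = ((4/3)w - 8)(3w - 18) + (0)
Last nonzero remainder: 3w - 18. Dividing through by 3 gives the monic gcd w - 6.
Then lcm(f, g) = f·g / gcd(f, g); expanding and making the result monic gives the answer.

w^3 - 15w^2 + 72w - 108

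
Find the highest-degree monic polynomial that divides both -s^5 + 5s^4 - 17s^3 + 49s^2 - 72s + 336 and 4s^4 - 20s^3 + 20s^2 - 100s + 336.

By polynomial division,
  -s^5 + 5s^4 - 17s^3 + 49s^2 - 72s + 336 = (-(1/4)s)(4s^4 - 20s^3 + 20s^2 - 100s + 336) + (-12s^3 + 24s^2 + 12s + 336)
  4s^4 - 20s^3 + 20s^2 - 100s + 336 = (-(1/3)s + 1)(-12s^3 + 24s^2 + 12s + 336) + (0)
Last nonzero remainder: -12s^3 + 24s^2 + 12s + 336. Dividing through by -12 gives the monic gcd s^3 - 2s^2 - s - 28.

s^3 - 2s^2 - s - 28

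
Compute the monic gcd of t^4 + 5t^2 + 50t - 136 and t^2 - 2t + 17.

Repeated division with remainder:
  t^4 + 5t^2 + 50t - 136 = (t^2 + 2t - 8)(t^2 - 2t + 17) + (0)
The last nonzero remainder t^2 - 2t + 17 is already monic.

t^2 - 2t + 17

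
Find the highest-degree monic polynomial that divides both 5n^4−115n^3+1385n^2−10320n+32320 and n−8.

n−8

Repeated division with remainder:
  5n^4−115n^3+1385n^2−10320n+32320 = (5n^3−75n^2+785n−4040)(n−8) + (0)
The last nonzero remainder n−8 is already monic.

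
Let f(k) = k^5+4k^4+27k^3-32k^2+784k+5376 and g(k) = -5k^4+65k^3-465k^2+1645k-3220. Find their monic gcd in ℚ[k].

Repeated division with remainder:
  k^5+4k^4+27k^3-32k^2+784k+5376 = (-(1/5)k-17/5)(-5k^4+65k^3-465k^2+1645k-3220) + (155k^3-1284k^2+5733k-5572)
  -5k^4+65k^3-465k^2+1645k-3220 = (-(1/31)k+731/4805)(155k^3-1284k^2+5733k-5572) + (-(407106/4805)k^2+(2849742/4805)k-11398968/4805)
  155k^3-1284k^2+5733k-5572 = (-(744775/407106)k+956195/407106)(-(407106/4805)k^2+(2849742/4805)k-11398968/4805) + (0)
Last nonzero remainder: -(407106/4805)k^2+(2849742/4805)k-11398968/4805. Dividing through by -407106/4805 gives the monic gcd k^2-7k+28.

k^2-7k+28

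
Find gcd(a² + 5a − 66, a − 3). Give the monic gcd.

1

Repeated division with remainder:
  a² + 5a − 66 = (a + 8)(a − 3) + (−42)
  a − 3 = (−(1/42)a + 1/14)(−42) + (0)
The last nonzero remainder is the constant −42, so the polynomials are coprime and gcd = 1.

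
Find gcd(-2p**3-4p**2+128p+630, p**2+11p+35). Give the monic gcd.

By polynomial division,
  -2p**3-4p**2+128p+630 = (-2p+18)(p**2+11p+35) + (0)
The last nonzero remainder p**2+11p+35 is already monic.

p**2+11p+35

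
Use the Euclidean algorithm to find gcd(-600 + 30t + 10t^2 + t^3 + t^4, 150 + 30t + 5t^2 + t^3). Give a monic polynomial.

150 + 30t + 5t^2 + t^3

Apply the Euclidean algorithm:
  t^4 + t^3 + 10t^2 + 30t - 600 = (t - 4)(t^3 + 5t^2 + 30t + 150) + (0)
The last nonzero remainder t^3 + 5t^2 + 30t + 150 is already monic.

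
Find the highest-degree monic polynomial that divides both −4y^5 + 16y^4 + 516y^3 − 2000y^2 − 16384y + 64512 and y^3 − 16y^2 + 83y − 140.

Euclidean algorithm in ℚ[y]:
  −4y^5 + 16y^4 + 516y^3 − 2000y^2 − 16384y + 64512 = (−4y^2 − 48y + 80)(y^3 − 16y^2 + 83y − 140) + (2704y^2 − 29744y + 75712)
  y^3 − 16y^2 + 83y − 140 = ((1/2704)y − 5/2704)(2704y^2 − 29744y + 75712) + (0)
Last nonzero remainder: 2704y^2 − 29744y + 75712. Dividing through by 2704 gives the monic gcd y^2 − 11y + 28.

y^2 − 11y + 28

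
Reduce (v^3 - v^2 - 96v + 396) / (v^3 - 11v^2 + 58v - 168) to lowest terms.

Apply the Euclidean algorithm:
  v^3 - v^2 - 96v + 396 = (v^3 - 11v^2 + 58v - 168) + (10v^2 - 154v + 564)
  v^3 - 11v^2 + 58v - 168 = ((1/10)v + 11/25)(10v^2 - 154v + 564) + ((1734/25)v - 10404/25)
  10v^2 - 154v + 564 = ((125/867)v - 1175/867)((1734/25)v - 10404/25) + (0)
Last nonzero remainder: (1734/25)v - 10404/25. Dividing through by 1734/25 gives the monic gcd v - 6.
Cancel v - 6 from numerator and denominator to get the reduced form.

(v^2 + 5v - 66)/(v^2 - 5v + 28)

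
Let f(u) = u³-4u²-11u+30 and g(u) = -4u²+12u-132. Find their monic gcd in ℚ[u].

1

By polynomial division,
  u³-4u²-11u+30 = (-(1/4)u+1/4)(-4u²+12u-132) + (-47u+63)
  -4u²+12u-132 = ((4/47)u-312/2209)(-47u+63) + (-271932/2209)
  -47u+63 = ((103823/271932)u-46389/90644)(-271932/2209) + (0)
The last nonzero remainder is the constant -271932/2209, so the polynomials are coprime and gcd = 1.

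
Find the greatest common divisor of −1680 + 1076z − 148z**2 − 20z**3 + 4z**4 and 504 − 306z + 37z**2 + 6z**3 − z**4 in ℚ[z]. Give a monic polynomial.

Euclidean algorithm in ℚ[z]:
  4z**4 − 20z**3 − 148z**2 + 1076z − 1680 = (−4)(−z**4 + 6z**3 + 37z**2 − 306z + 504) + (4z**3 − 148z + 336)
  −z**4 + 6z**3 + 37z**2 − 306z + 504 = (−(1/4)z + 3/2)(4z**3 − 148z + 336) + (0)
Last nonzero remainder: 4z**3 − 148z + 336. Dividing through by 4 gives the monic gcd z**3 − 37z + 84.

84 − 37z + z**3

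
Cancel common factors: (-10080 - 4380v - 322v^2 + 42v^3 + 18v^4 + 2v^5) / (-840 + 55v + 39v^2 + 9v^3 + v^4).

(-36 - 6v + 2v^2)/(-3 + v)

Repeated division with remainder:
  2v^5 + 18v^4 + 42v^3 - 322v^2 - 4380v - 10080 = (2v)(v^4 + 9v^3 + 39v^2 + 55v - 840) + (-36v^3 - 432v^2 - 2700v - 10080)
  v^4 + 9v^3 + 39v^2 + 55v - 840 = (-(1/36)v + 1/12)(-36v^3 - 432v^2 - 2700v - 10080) + (0)
Last nonzero remainder: -36v^3 - 432v^2 - 2700v - 10080. Dividing through by -36 gives the monic gcd v^3 + 12v^2 + 75v + 280.
Cancel v^3 + 12v^2 + 75v + 280 from numerator and denominator to get the reduced form.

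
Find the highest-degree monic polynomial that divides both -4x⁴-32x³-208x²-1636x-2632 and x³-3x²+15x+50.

x+2

By polynomial division,
  -4x⁴-32x³-208x²-1636x-2632 = (-4x-44)(x³-3x²+15x+50) + (-280x²-776x-432)
  x³-3x²+15x+50 = (-(1/280)x+101/4900)(-280x²-776x-432) + ((36079/1225)x+72158/1225)
  -280x²-776x-432 = (-(343000/36079)x-264600/36079)((36079/1225)x+72158/1225) + (0)
Last nonzero remainder: (36079/1225)x+72158/1225. Dividing through by 36079/1225 gives the monic gcd x+2.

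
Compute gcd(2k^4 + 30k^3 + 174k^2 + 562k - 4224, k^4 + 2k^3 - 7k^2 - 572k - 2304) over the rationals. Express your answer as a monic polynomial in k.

k^2 + 7k + 64

By polynomial division,
  2k^4 + 30k^3 + 174k^2 + 562k - 4224 = (2)(k^4 + 2k^3 - 7k^2 - 572k - 2304) + (26k^3 + 188k^2 + 1706k + 384)
  k^4 + 2k^3 - 7k^2 - 572k - 2304 = ((1/26)k - 34/169)(26k^3 + 188k^2 + 1706k + 384) + (-(5880/169)k^2 - (41160/169)k - 376320/169)
  26k^3 + 188k^2 + 1706k + 384 = (-(2197/2940)k - 169/980)(-(5880/169)k^2 - (41160/169)k - 376320/169) + (0)
Last nonzero remainder: -(5880/169)k^2 - (41160/169)k - 376320/169. Dividing through by -5880/169 gives the monic gcd k^2 + 7k + 64.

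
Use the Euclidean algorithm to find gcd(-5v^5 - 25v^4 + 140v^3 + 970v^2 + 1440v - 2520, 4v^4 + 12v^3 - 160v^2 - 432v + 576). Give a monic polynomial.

v^3 - v^2 - 36v + 36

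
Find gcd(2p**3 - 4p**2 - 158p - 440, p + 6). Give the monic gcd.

Apply the Euclidean algorithm:
  2p**3 - 4p**2 - 158p - 440 = (2p**2 - 16p - 62)(p + 6) + (-68)
  p + 6 = (-(1/68)p - 3/34)(-68) + (0)
The last nonzero remainder is the constant -68, so the polynomials are coprime and gcd = 1.

1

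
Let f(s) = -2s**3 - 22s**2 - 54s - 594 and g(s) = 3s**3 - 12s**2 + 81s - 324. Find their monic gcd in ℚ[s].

Euclidean algorithm in ℚ[s]:
  -2s**3 - 22s**2 - 54s - 594 = (-2/3)(3s**3 - 12s**2 + 81s - 324) + (-30s**2 - 810)
  3s**3 - 12s**2 + 81s - 324 = (-(1/10)s + 2/5)(-30s**2 - 810) + (0)
Last nonzero remainder: -30s**2 - 810. Dividing through by -30 gives the monic gcd s**2 + 27.

s**2 + 27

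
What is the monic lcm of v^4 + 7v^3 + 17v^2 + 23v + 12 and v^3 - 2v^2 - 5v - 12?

Apply the Euclidean algorithm:
  v^4 + 7v^3 + 17v^2 + 23v + 12 = (v + 9)(v^3 - 2v^2 - 5v - 12) + (40v^2 + 80v + 120)
  v^3 - 2v^2 - 5v - 12 = ((1/40)v - 1/10)(40v^2 + 80v + 120) + (0)
Last nonzero remainder: 40v^2 + 80v + 120. Dividing through by 40 gives the monic gcd v^2 + 2v + 3.
Then lcm(f, g) = f·g / gcd(f, g); expanding and making the result monic gives the answer.

v^5 + 3v^4 - 11v^3 - 45v^2 - 80v - 48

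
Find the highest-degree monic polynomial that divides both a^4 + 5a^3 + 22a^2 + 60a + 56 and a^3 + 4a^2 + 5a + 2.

Repeated division with remainder:
  a^4 + 5a^3 + 22a^2 + 60a + 56 = (a + 1)(a^3 + 4a^2 + 5a + 2) + (13a^2 + 53a + 54)
  a^3 + 4a^2 + 5a + 2 = ((1/13)a - 1/169)(13a^2 + 53a + 54) + ((196/169)a + 392/169)
  13a^2 + 53a + 54 = ((2197/196)a + 4563/196)((196/169)a + 392/169) + (0)
Last nonzero remainder: (196/169)a + 392/169. Dividing through by 196/169 gives the monic gcd a + 2.

a + 2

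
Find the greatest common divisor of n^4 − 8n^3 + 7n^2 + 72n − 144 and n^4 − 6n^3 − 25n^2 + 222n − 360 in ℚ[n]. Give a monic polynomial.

Apply the Euclidean algorithm:
  n^4 − 8n^3 + 7n^2 + 72n − 144 = (n^4 − 6n^3 − 25n^2 + 222n − 360) + (−2n^3 + 32n^2 − 150n + 216)
  n^4 − 6n^3 − 25n^2 + 222n − 360 = (−(1/2)n − 5)(−2n^3 + 32n^2 − 150n + 216) + (60n^2 − 420n + 720)
  −2n^3 + 32n^2 − 150n + 216 = (−(1/30)n + 3/10)(60n^2 − 420n + 720) + (0)
Last nonzero remainder: 60n^2 − 420n + 720. Dividing through by 60 gives the monic gcd n^2 − 7n + 12.

n^2 − 7n + 12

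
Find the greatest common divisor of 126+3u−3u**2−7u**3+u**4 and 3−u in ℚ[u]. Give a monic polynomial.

−3+u

Apply the Euclidean algorithm:
  u**4−7u**3−3u**2+3u+126 = (−u**3+4u**2+15u+42)(−u+3) + (0)
Last nonzero remainder: −u+3. Dividing through by −1 gives the monic gcd u−3.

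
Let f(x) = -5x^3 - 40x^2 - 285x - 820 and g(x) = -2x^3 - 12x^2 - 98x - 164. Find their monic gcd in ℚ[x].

Euclidean algorithm in ℚ[x]:
  -5x^3 - 40x^2 - 285x - 820 = (5/2)(-2x^3 - 12x^2 - 98x - 164) + (-10x^2 - 40x - 410)
  -2x^3 - 12x^2 - 98x - 164 = ((1/5)x + 2/5)(-10x^2 - 40x - 410) + (0)
Last nonzero remainder: -10x^2 - 40x - 410. Dividing through by -10 gives the monic gcd x^2 + 4x + 41.

x^2 + 4x + 41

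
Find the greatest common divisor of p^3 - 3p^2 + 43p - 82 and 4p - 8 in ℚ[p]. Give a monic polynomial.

Euclidean algorithm in ℚ[p]:
  p^3 - 3p^2 + 43p - 82 = ((1/4)p^2 - (1/4)p + 41/4)(4p - 8) + (0)
Last nonzero remainder: 4p - 8. Dividing through by 4 gives the monic gcd p - 2.

p - 2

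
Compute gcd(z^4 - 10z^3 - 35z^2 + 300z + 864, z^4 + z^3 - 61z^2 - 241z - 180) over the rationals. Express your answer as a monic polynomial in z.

z^2 - 5z - 36

Repeated division with remainder:
  z^4 - 10z^3 - 35z^2 + 300z + 864 = (z^4 + z^3 - 61z^2 - 241z - 180) + (-11z^3 + 26z^2 + 541z + 1044)
  z^4 + z^3 - 61z^2 - 241z - 180 = (-(1/11)z - 37/121)(-11z^3 + 26z^2 + 541z + 1044) + (-(468/121)z^2 + (2340/121)z + 16848/121)
  -11z^3 + 26z^2 + 541z + 1044 = ((1331/468)z + 3509/468)(-(468/121)z^2 + (2340/121)z + 16848/121) + (0)
Last nonzero remainder: -(468/121)z^2 + (2340/121)z + 16848/121. Dividing through by -468/121 gives the monic gcd z^2 - 5z - 36.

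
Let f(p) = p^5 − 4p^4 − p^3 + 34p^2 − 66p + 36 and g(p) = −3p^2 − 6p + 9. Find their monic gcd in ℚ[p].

By polynomial division,
  p^5 − 4p^4 − p^3 + 34p^2 − 66p + 36 = (−(1/3)p^3 + 2p^2 − (14/3)p + 4)(−3p^2 − 6p + 9) + (0)
Last nonzero remainder: −3p^2 − 6p + 9. Dividing through by −3 gives the monic gcd p^2 + 2p − 3.

p^2 + 2p − 3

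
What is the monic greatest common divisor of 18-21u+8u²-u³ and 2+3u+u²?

1

Repeated division with remainder:
  -u³+8u²-21u+18 = (-u+11)(u²+3u+2) + (-52u-4)
  u²+3u+2 = (-(1/52)u-19/338)(-52u-4) + (300/169)
  -52u-4 = (-(2197/75)u-169/75)(300/169) + (0)
The last nonzero remainder is the constant 300/169, so the polynomials are coprime and gcd = 1.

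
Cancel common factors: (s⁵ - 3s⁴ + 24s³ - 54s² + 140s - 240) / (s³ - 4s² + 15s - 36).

Apply the Euclidean algorithm:
  s⁵ - 3s⁴ + 24s³ - 54s² + 140s - 240 = (s² + s + 13)(s³ - 4s² + 15s - 36) + (19s² - 19s + 228)
  s³ - 4s² + 15s - 36 = ((1/19)s - 3/19)(19s² - 19s + 228) + (0)
Last nonzero remainder: 19s² - 19s + 228. Dividing through by 19 gives the monic gcd s² - s + 12.
Cancel s² - s + 12 from numerator and denominator to get the reduced form.

(s³ - 2s² + 10s - 20)/(s - 3)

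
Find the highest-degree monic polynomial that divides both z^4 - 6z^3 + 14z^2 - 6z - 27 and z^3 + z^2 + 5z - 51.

Repeated division with remainder:
  z^4 - 6z^3 + 14z^2 - 6z - 27 = (z - 7)(z^3 + z^2 + 5z - 51) + (16z^2 + 80z - 384)
  z^3 + z^2 + 5z - 51 = ((1/16)z - 1/4)(16z^2 + 80z - 384) + (49z - 147)
  16z^2 + 80z - 384 = ((16/49)z + 128/49)(49z - 147) + (0)
Last nonzero remainder: 49z - 147. Dividing through by 49 gives the monic gcd z - 3.

z - 3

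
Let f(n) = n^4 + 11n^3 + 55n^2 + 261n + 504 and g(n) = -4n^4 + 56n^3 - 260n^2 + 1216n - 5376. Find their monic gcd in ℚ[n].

n^2 + n + 24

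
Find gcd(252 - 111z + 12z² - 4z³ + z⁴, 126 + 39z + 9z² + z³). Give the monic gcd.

21 + 3z + z²

By polynomial division,
  z⁴ - 4z³ + 12z² - 111z + 252 = (z - 13)(z³ + 9z² + 39z + 126) + (90z² + 270z + 1890)
  z³ + 9z² + 39z + 126 = ((1/90)z + 1/15)(90z² + 270z + 1890) + (0)
Last nonzero remainder: 90z² + 270z + 1890. Dividing through by 90 gives the monic gcd z² + 3z + 21.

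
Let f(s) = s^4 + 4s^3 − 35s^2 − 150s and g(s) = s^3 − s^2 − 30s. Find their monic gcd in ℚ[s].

s^3 − s^2 − 30s

Apply the Euclidean algorithm:
  s^4 + 4s^3 − 35s^2 − 150s = (s + 5)(s^3 − s^2 − 30s) + (0)
The last nonzero remainder s^3 − s^2 − 30s is already monic.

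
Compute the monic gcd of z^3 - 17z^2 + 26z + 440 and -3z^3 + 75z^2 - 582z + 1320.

z^2 - 21z + 110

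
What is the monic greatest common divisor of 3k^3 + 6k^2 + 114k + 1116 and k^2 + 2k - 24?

Repeated division with remainder:
  3k^3 + 6k^2 + 114k + 1116 = (3k)(k^2 + 2k - 24) + (186k + 1116)
  k^2 + 2k - 24 = ((1/186)k - 2/93)(186k + 1116) + (0)
Last nonzero remainder: 186k + 1116. Dividing through by 186 gives the monic gcd k + 6.

k + 6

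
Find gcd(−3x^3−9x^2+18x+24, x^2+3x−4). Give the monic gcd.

Euclidean algorithm in ℚ[x]:
  −3x^3−9x^2+18x+24 = (−3x)(x^2+3x−4) + (6x+24)
  x^2+3x−4 = ((1/6)x−1/6)(6x+24) + (0)
Last nonzero remainder: 6x+24. Dividing through by 6 gives the monic gcd x+4.

x+4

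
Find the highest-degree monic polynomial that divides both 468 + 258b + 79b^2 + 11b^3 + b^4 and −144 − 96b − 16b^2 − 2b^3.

By polynomial division,
  b^4 + 11b^3 + 79b^2 + 258b + 468 = (−(1/2)b − 3/2)(−2b^3 − 16b^2 − 96b − 144) + (7b^2 + 42b + 252)
  −2b^3 − 16b^2 − 96b − 144 = (−(2/7)b − 4/7)(7b^2 + 42b + 252) + (0)
Last nonzero remainder: 7b^2 + 42b + 252. Dividing through by 7 gives the monic gcd b^2 + 6b + 36.

36 + 6b + b^2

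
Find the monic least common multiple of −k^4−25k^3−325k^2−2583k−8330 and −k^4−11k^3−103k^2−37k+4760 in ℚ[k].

k^6+28k^5+360k^4+2558k^3+3079k^2−78330k−333200

Repeated division with remainder:
  −k^4−25k^3−325k^2−2583k−8330 = (−k^4−11k^3−103k^2−37k+4760) + (−14k^3−222k^2−2546k−13090)
  −k^4−11k^3−103k^2−37k+4760 = ((1/14)k−17/49)(−14k^3−222k^2−2546k−13090) + ((90/49)k^2+(720/49)k+1530/7)
  −14k^3−222k^2−2546k−13090 = (−(343/45)k−539/9)((90/49)k^2+(720/49)k+1530/7) + (0)
Last nonzero remainder: (90/49)k^2+(720/49)k+1530/7. Dividing through by 90/49 gives the monic gcd k^2+8k+119.
Then lcm(f, g) = f·g / gcd(f, g); expanding and making the result monic gives the answer.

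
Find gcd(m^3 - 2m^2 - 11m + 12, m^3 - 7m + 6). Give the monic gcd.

By polynomial division,
  m^3 - 2m^2 - 11m + 12 = (m^3 - 7m + 6) + (-2m^2 - 4m + 6)
  m^3 - 7m + 6 = (-(1/2)m + 1)(-2m^2 - 4m + 6) + (0)
Last nonzero remainder: -2m^2 - 4m + 6. Dividing through by -2 gives the monic gcd m^2 + 2m - 3.

m^2 + 2m - 3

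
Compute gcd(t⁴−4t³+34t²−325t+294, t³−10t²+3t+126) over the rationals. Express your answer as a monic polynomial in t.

t−6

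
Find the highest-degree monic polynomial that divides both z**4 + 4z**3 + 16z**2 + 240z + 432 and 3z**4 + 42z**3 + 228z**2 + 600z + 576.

z**2 + 8z + 12

Apply the Euclidean algorithm:
  z**4 + 4z**3 + 16z**2 + 240z + 432 = (1/3)(3z**4 + 42z**3 + 228z**2 + 600z + 576) + (−10z**3 − 60z**2 + 40z + 240)
  3z**4 + 42z**3 + 228z**2 + 600z + 576 = (−(3/10)z − 12/5)(−10z**3 − 60z**2 + 40z + 240) + (96z**2 + 768z + 1152)
  −10z**3 − 60z**2 + 40z + 240 = (−(5/48)z + 5/24)(96z**2 + 768z + 1152) + (0)
Last nonzero remainder: 96z**2 + 768z + 1152. Dividing through by 96 gives the monic gcd z**2 + 8z + 12.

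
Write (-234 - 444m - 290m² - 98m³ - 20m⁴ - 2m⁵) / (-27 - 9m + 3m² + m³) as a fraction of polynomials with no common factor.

Euclidean algorithm in ℚ[m]:
  -2m⁵ - 20m⁴ - 98m³ - 290m² - 444m - 234 = (-2m² - 14m - 74)(m³ + 3m² - 9m - 27) + (-248m² - 1488m - 2232)
  m³ + 3m² - 9m - 27 = (-(1/248)m + 3/248)(-248m² - 1488m - 2232) + (0)
Last nonzero remainder: -248m² - 1488m - 2232. Dividing through by -248 gives the monic gcd m² + 6m + 9.
Cancel m² + 6m + 9 from numerator and denominator to get the reduced form.

(-26 - 32m - 8m² - 2m³)/(-3 + m)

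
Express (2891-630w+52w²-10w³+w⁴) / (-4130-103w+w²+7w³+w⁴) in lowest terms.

(-7+w)/(10+w)

Apply the Euclidean algorithm:
  w⁴-10w³+52w²-630w+2891 = (w⁴+7w³+w²-103w-4130) + (-17w³+51w²-527w+7021)
  w⁴+7w³+w²-103w-4130 = (-(1/17)w-10/17)(-17w³+51w²-527w+7021) + (0)
Last nonzero remainder: -17w³+51w²-527w+7021. Dividing through by -17 gives the monic gcd w³-3w²+31w-413.
Cancel w³-3w²+31w-413 from numerator and denominator to get the reduced form.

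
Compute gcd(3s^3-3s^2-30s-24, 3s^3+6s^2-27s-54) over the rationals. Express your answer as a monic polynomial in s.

Apply the Euclidean algorithm:
  3s^3-3s^2-30s-24 = (3s^3+6s^2-27s-54) + (-9s^2-3s+30)
  3s^3+6s^2-27s-54 = (-(1/3)s-5/9)(-9s^2-3s+30) + (-(56/3)s-112/3)
  -9s^2-3s+30 = ((27/56)s-45/56)(-(56/3)s-112/3) + (0)
Last nonzero remainder: -(56/3)s-112/3. Dividing through by -56/3 gives the monic gcd s+2.

s+2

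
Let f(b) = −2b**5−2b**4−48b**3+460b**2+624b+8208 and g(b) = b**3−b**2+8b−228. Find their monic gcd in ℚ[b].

Repeated division with remainder:
  −2b**5−2b**4−48b**3+460b**2+624b+8208 = (−2b**2−4b−36)(b**3−b**2+8b−228) + (0)
The last nonzero remainder b**3−b**2+8b−228 is already monic.

b**3−b**2+8b−228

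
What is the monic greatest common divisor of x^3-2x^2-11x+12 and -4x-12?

x+3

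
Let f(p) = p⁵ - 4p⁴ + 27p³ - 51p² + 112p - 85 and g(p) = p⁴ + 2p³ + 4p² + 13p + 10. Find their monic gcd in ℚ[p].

p² - p + 5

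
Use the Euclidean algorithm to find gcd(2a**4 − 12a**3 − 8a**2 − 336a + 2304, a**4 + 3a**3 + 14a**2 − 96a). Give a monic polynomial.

a**2 + 6a + 32

Euclidean algorithm in ℚ[a]:
  2a**4 − 12a**3 − 8a**2 − 336a + 2304 = (2)(a**4 + 3a**3 + 14a**2 − 96a) + (−18a**3 − 36a**2 − 144a + 2304)
  a**4 + 3a**3 + 14a**2 − 96a = (−(1/18)a − 1/18)(−18a**3 − 36a**2 − 144a + 2304) + (4a**2 + 24a + 128)
  −18a**3 − 36a**2 − 144a + 2304 = (−(9/2)a + 18)(4a**2 + 24a + 128) + (0)
Last nonzero remainder: 4a**2 + 24a + 128. Dividing through by 4 gives the monic gcd a**2 + 6a + 32.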